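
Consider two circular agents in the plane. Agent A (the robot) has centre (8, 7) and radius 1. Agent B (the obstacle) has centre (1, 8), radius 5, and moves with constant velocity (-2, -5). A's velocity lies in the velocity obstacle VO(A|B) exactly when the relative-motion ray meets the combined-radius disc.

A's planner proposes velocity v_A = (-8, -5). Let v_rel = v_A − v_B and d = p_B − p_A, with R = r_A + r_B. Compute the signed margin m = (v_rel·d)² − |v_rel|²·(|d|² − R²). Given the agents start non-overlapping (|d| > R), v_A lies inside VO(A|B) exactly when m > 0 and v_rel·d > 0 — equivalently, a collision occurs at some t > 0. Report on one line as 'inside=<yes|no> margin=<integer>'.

d = (-7, 1),  |d|² = 50;  R = 1+5 = 6,  c = 50−6² = 14
v_rel = (-6, 0),  |v_rel|² = 36;  v_rel·d = (-6)·(-7) + (0)·(1) = 42
36·t² − 84·t + 14 = 0  ⇒  m = 42² − 36·14 = 1260
m = 1260 > 0,  v_rel·d = 42 > 0  ⇒  inside

inside=yes margin=1260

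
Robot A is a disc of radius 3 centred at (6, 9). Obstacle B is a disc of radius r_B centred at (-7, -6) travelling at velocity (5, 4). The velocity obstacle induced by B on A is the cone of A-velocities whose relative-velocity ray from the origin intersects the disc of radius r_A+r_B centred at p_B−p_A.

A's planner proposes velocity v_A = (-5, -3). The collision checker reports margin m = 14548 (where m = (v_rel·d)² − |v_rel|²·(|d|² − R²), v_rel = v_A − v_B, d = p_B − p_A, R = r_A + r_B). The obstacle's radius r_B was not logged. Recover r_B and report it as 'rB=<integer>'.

m = 14548
d = (-13, -15);  v_rel = (-10, -7),  |v_rel|² = 149
v_rel×d = (-10)·(-15) − (-7)·(-13) = 59
since m = R²·149 − 59²:  R² = (3481 + 14548) / 149 = 121
R = √121 = 11  ⇒  r_B = 11 − 3 = 8

rB=8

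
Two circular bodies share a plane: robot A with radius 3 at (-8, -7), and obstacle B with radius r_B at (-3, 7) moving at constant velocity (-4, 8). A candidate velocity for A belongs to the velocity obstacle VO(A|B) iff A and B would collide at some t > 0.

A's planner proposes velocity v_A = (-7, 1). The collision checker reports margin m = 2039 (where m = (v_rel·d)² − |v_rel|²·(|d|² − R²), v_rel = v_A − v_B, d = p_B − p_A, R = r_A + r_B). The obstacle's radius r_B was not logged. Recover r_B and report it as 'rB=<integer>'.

m = 2039
d = (5, 14);  v_rel = (-3, -7),  |v_rel|² = 58
v_rel×d = (-3)·(14) − (-7)·(5) = -7
since m = R²·58 − (-7)²:  R² = (49 + 2039) / 58 = 36
R = √36 = 6  ⇒  r_B = 6 − 3 = 3

rB=3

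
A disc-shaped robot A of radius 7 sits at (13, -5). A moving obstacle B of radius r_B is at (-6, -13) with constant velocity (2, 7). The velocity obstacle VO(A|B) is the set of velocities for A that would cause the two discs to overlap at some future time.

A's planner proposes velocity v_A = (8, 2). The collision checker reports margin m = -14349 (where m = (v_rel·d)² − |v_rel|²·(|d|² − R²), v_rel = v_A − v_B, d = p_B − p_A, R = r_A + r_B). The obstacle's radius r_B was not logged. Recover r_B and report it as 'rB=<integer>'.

m = -14349
d = (-19, -8);  v_rel = (6, -5),  |v_rel|² = 61
v_rel×d = (6)·(-8) − (-5)·(-19) = -143
since m = R²·61 − (-143)²:  R² = (20449 + -14349) / 61 = 100
R = √100 = 10  ⇒  r_B = 10 − 7 = 3

rB=3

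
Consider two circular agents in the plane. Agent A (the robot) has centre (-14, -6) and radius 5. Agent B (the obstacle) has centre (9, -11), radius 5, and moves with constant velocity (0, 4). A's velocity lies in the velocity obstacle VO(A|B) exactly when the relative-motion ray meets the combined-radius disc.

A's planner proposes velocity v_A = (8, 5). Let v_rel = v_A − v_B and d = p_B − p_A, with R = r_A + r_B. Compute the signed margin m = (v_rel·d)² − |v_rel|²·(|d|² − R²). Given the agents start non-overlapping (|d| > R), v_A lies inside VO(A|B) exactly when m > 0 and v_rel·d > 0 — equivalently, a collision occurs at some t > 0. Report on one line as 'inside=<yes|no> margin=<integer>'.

d = (23, -5),  |d|² = 554;  R = 5+5 = 10,  c = 554−10² = 454
v_rel = (8, 1),  |v_rel|² = 65;  v_rel·d = (8)·(23) + (1)·(-5) = 179
65·t² − 358·t + 454 = 0  ⇒  m = 179² − 65·454 = 2531
m = 2531 > 0,  v_rel·d = 179 > 0  ⇒  inside

inside=yes margin=2531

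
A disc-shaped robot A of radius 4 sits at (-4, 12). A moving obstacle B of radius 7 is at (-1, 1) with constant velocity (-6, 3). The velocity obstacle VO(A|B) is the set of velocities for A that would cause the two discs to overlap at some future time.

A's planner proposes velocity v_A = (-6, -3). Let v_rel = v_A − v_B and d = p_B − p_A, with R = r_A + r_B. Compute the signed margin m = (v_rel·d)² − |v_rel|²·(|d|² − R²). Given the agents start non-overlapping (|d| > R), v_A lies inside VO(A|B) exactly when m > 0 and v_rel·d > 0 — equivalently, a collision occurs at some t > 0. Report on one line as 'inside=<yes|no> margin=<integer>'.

d = (3, -11),  |d|² = 130;  R = 4+7 = 11,  c = 130−11² = 9
v_rel = (0, -6),  |v_rel|² = 36;  v_rel·d = (0)·(3) + (-6)·(-11) = 66
36·t² − 132·t + 9 = 0  ⇒  m = 66² − 36·9 = 4032
m = 4032 > 0,  v_rel·d = 66 > 0  ⇒  inside

inside=yes margin=4032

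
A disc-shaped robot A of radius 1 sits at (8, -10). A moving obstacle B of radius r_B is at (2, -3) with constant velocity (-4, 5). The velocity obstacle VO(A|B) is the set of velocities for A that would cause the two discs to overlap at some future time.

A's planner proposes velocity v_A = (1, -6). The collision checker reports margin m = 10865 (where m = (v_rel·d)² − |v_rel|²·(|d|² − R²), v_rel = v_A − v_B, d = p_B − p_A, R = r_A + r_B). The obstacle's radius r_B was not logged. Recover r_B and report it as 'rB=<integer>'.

m = 10865
d = (-6, 7);  v_rel = (5, -11),  |v_rel|² = 146
v_rel×d = (5)·(7) − (-11)·(-6) = -31
since m = R²·146 − (-31)²:  R² = (961 + 10865) / 146 = 81
R = √81 = 9  ⇒  r_B = 9 − 1 = 8

rB=8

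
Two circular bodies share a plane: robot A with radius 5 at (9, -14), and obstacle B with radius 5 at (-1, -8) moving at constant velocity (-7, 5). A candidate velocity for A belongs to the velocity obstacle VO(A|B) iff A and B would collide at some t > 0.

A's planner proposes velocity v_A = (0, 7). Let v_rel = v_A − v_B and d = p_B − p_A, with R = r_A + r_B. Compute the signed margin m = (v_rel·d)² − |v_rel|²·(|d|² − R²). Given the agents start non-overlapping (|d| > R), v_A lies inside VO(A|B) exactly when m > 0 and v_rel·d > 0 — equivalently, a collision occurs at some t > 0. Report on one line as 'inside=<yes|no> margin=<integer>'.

d = (-10, 6),  |d|² = 136;  R = 5+5 = 10,  c = 136−10² = 36
v_rel = (7, 2),  |v_rel|² = 53;  v_rel·d = (7)·(-10) + (2)·(6) = -58
53·t² + 116·t + 36 = 0  ⇒  m = (-58)² − 53·36 = 1456
m = 1456 > 0,  v_rel·d = -58 < 0  ⇒  outside

inside=no margin=1456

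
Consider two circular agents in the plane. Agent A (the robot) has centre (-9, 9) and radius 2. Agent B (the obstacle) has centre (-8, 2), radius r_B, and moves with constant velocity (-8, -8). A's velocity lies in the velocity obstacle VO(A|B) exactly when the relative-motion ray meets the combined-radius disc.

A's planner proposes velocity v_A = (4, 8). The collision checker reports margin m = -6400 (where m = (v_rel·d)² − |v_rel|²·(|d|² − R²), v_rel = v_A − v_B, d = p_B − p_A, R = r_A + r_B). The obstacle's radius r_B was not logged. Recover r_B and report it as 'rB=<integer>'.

m = -6400
d = (1, -7);  v_rel = (12, 16),  |v_rel|² = 400
v_rel×d = (12)·(-7) − (16)·(1) = -100
since m = R²·400 − (-100)²:  R² = (10000 + -6400) / 400 = 9
R = √9 = 3  ⇒  r_B = 3 − 2 = 1

rB=1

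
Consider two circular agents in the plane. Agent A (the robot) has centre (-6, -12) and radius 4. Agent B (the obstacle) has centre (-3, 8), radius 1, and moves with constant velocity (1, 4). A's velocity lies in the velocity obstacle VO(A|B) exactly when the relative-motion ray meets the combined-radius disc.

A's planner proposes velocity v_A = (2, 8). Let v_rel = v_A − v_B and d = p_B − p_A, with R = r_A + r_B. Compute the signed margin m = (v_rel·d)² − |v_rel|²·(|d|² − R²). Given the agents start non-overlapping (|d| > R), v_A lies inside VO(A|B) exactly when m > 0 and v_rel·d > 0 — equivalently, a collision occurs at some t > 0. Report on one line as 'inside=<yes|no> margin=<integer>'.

d = (3, 20),  |d|² = 409;  R = 4+1 = 5,  c = 409−5² = 384
v_rel = (1, 4),  |v_rel|² = 17;  v_rel·d = (1)·(3) + (4)·(20) = 83
17·t² − 166·t + 384 = 0  ⇒  m = 83² − 17·384 = 361
m = 361 > 0,  v_rel·d = 83 > 0  ⇒  inside

inside=yes margin=361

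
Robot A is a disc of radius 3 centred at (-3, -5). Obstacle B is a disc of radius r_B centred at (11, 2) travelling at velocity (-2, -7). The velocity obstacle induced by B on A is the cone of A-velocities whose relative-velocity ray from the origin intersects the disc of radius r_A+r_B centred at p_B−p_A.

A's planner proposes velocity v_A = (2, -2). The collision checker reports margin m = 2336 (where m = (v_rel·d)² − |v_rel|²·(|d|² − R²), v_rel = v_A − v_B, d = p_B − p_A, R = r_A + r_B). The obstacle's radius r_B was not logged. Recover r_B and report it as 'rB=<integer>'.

m = 2336
d = (14, 7);  v_rel = (4, 5),  |v_rel|² = 41
v_rel×d = (4)·(7) − (5)·(14) = -42
since m = R²·41 − (-42)²:  R² = (1764 + 2336) / 41 = 100
R = √100 = 10  ⇒  r_B = 10 − 3 = 7

rB=7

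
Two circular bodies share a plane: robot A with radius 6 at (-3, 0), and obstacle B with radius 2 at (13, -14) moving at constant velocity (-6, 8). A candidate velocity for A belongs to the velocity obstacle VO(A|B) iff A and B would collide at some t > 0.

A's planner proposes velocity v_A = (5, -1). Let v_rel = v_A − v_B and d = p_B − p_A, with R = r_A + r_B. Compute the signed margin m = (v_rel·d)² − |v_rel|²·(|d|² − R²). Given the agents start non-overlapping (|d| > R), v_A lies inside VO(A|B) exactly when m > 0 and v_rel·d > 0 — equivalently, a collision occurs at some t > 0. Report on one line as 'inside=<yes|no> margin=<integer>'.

d = (16, -14),  |d|² = 452;  R = 6+2 = 8,  c = 452−8² = 388
v_rel = (11, -9),  |v_rel|² = 202;  v_rel·d = (11)·(16) + (-9)·(-14) = 302
202·t² − 604·t + 388 = 0  ⇒  m = 302² − 202·388 = 12828
m = 12828 > 0,  v_rel·d = 302 > 0  ⇒  inside

inside=yes margin=12828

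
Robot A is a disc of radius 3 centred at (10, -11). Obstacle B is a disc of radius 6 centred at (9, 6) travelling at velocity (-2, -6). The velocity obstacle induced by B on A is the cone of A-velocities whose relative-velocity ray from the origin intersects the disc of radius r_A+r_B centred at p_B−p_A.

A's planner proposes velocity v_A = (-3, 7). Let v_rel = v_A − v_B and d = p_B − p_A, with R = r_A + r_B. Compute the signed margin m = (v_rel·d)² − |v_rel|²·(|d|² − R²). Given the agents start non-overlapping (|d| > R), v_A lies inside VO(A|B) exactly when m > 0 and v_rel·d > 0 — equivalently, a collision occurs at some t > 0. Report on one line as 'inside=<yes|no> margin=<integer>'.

d = (-1, 17),  |d|² = 290;  R = 3+6 = 9,  c = 290−9² = 209
v_rel = (-1, 13),  |v_rel|² = 170;  v_rel·d = (-1)·(-1) + (13)·(17) = 222
170·t² − 444·t + 209 = 0  ⇒  m = 222² − 170·209 = 13754
m = 13754 > 0,  v_rel·d = 222 > 0  ⇒  inside

inside=yes margin=13754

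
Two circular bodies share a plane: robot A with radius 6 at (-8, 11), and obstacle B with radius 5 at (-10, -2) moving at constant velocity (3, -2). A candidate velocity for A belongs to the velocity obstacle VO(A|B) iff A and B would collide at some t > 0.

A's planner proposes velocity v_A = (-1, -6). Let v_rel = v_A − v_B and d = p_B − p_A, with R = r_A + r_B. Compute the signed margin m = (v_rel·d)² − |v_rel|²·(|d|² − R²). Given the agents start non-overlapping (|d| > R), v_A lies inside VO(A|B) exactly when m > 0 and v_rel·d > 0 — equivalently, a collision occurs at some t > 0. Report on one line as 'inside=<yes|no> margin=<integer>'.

d = (-2, -13),  |d|² = 173;  R = 6+5 = 11,  c = 173−11² = 52
v_rel = (-4, -4),  |v_rel|² = 32;  v_rel·d = (-4)·(-2) + (-4)·(-13) = 60
32·t² − 120·t + 52 = 0  ⇒  m = 60² − 32·52 = 1936
m = 1936 > 0,  v_rel·d = 60 > 0  ⇒  inside

inside=yes margin=1936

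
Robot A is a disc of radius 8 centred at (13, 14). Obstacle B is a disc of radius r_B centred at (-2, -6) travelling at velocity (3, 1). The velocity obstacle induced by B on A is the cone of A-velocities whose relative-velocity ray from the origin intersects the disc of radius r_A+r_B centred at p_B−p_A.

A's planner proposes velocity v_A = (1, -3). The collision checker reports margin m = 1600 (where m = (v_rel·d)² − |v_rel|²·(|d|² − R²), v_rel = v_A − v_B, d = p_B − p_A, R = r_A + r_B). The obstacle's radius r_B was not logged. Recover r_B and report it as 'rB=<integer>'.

m = 1600
d = (-15, -20);  v_rel = (-2, -4),  |v_rel|² = 20
v_rel×d = (-2)·(-20) − (-4)·(-15) = -20
since m = R²·20 − (-20)²:  R² = (400 + 1600) / 20 = 100
R = √100 = 10  ⇒  r_B = 10 − 8 = 2

rB=2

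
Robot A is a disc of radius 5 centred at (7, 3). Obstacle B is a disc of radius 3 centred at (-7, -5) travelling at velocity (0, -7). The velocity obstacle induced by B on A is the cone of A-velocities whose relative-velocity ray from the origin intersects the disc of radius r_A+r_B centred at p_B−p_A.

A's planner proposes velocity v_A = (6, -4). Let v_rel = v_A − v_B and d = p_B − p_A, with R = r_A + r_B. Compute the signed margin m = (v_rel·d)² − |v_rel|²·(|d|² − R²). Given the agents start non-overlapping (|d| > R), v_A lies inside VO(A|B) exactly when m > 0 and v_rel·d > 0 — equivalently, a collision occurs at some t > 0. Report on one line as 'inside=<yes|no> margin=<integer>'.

d = (-14, -8),  |d|² = 260;  R = 5+3 = 8,  c = 260−8² = 196
v_rel = (6, 3),  |v_rel|² = 45;  v_rel·d = (6)·(-14) + (3)·(-8) = -108
45·t² + 216·t + 196 = 0  ⇒  m = (-108)² − 45·196 = 2844
m = 2844 > 0,  v_rel·d = -108 < 0  ⇒  outside

inside=no margin=2844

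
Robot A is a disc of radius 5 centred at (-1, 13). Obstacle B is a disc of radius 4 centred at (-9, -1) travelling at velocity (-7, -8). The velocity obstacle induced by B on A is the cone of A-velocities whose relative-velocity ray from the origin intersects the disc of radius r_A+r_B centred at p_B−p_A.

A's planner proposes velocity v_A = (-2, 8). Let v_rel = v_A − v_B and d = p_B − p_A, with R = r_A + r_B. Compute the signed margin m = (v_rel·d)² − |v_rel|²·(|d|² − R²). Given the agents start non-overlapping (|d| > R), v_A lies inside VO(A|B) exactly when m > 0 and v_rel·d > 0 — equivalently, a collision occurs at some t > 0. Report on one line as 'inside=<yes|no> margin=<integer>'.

d = (-8, -14),  |d|² = 260;  R = 5+4 = 9,  c = 260−9² = 179
v_rel = (5, 16),  |v_rel|² = 281;  v_rel·d = (5)·(-8) + (16)·(-14) = -264
281·t² + 528·t + 179 = 0  ⇒  m = (-264)² − 281·179 = 19397
m = 19397 > 0,  v_rel·d = -264 < 0  ⇒  outside

inside=no margin=19397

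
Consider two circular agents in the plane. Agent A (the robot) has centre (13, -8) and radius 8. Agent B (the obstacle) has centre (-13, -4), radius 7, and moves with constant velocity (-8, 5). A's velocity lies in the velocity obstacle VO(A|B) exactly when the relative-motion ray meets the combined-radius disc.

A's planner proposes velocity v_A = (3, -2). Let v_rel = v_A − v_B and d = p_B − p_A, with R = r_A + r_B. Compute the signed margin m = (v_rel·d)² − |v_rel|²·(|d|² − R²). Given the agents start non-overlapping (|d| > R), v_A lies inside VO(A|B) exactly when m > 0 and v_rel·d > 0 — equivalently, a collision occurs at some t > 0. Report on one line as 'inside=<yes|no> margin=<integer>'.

d = (-26, 4),  |d|² = 692;  R = 8+7 = 15,  c = 692−15² = 467
v_rel = (11, -7),  |v_rel|² = 170;  v_rel·d = (11)·(-26) + (-7)·(4) = -314
170·t² + 628·t + 467 = 0  ⇒  m = (-314)² − 170·467 = 19206
m = 19206 > 0,  v_rel·d = -314 < 0  ⇒  outside

inside=no margin=19206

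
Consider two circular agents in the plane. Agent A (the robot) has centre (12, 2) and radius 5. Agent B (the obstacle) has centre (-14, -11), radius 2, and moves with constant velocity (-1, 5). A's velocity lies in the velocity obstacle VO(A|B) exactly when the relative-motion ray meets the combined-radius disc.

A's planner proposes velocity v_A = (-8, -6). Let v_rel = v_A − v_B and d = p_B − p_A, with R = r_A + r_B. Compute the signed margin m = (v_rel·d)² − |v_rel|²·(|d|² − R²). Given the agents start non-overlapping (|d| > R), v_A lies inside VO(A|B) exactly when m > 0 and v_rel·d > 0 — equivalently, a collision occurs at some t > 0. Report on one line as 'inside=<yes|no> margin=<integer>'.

d = (-26, -13),  |d|² = 845;  R = 5+2 = 7,  c = 845−7² = 796
v_rel = (-7, -11),  |v_rel|² = 170;  v_rel·d = (-7)·(-26) + (-11)·(-13) = 325
170·t² − 650·t + 796 = 0  ⇒  m = 325² − 170·796 = -29695
m = -29695 < 0,  v_rel·d = 325 > 0  ⇒  outside

inside=no margin=-29695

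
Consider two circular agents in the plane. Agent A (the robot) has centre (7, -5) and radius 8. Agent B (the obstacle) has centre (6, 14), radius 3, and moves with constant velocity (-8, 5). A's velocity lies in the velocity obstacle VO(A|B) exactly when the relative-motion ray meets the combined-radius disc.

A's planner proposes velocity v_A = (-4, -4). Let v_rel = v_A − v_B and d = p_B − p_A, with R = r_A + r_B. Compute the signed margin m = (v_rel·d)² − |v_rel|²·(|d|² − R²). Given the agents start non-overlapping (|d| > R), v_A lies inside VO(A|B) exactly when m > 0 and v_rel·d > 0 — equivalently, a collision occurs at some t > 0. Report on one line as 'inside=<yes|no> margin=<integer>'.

d = (-1, 19),  |d|² = 362;  R = 8+3 = 11,  c = 362−11² = 241
v_rel = (4, -9),  |v_rel|² = 97;  v_rel·d = (4)·(-1) + (-9)·(19) = -175
97·t² + 350·t + 241 = 0  ⇒  m = (-175)² − 97·241 = 7248
m = 7248 > 0,  v_rel·d = -175 < 0  ⇒  outside

inside=no margin=7248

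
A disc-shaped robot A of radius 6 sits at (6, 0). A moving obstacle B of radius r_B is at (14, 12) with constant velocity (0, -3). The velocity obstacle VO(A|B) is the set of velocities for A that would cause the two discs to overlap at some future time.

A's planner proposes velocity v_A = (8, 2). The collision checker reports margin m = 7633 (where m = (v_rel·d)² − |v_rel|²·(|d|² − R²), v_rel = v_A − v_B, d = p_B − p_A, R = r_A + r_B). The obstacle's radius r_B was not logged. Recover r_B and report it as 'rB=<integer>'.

m = 7633
d = (8, 12);  v_rel = (8, 5),  |v_rel|² = 89
v_rel×d = (8)·(12) − (5)·(8) = 56
since m = R²·89 − 56²:  R² = (3136 + 7633) / 89 = 121
R = √121 = 11  ⇒  r_B = 11 − 6 = 5

rB=5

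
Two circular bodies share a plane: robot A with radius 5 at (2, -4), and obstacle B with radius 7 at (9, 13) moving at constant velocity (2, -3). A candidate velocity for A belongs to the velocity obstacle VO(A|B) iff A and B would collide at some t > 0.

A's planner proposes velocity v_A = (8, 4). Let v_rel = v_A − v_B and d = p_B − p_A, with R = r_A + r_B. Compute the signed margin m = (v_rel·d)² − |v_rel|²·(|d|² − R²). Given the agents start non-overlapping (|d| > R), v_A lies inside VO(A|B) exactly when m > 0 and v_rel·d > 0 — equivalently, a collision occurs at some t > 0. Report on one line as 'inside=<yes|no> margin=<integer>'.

d = (7, 17),  |d|² = 338;  R = 5+7 = 12,  c = 338−12² = 194
v_rel = (6, 7),  |v_rel|² = 85;  v_rel·d = (6)·(7) + (7)·(17) = 161
85·t² − 322·t + 194 = 0  ⇒  m = 161² − 85·194 = 9431
m = 9431 > 0,  v_rel·d = 161 > 0  ⇒  inside

inside=yes margin=9431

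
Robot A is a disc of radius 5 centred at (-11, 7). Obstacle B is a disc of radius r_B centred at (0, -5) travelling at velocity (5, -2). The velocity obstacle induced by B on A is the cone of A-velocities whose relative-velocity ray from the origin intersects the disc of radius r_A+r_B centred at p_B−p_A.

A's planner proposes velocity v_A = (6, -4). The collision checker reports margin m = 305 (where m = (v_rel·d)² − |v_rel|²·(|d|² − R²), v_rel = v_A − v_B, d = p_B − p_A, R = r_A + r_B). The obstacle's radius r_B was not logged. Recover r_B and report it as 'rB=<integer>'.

m = 305
d = (11, -12);  v_rel = (1, -2),  |v_rel|² = 5
v_rel×d = (1)·(-12) − (-2)·(11) = 10
since m = R²·5 − 10²:  R² = (100 + 305) / 5 = 81
R = √81 = 9  ⇒  r_B = 9 − 5 = 4

rB=4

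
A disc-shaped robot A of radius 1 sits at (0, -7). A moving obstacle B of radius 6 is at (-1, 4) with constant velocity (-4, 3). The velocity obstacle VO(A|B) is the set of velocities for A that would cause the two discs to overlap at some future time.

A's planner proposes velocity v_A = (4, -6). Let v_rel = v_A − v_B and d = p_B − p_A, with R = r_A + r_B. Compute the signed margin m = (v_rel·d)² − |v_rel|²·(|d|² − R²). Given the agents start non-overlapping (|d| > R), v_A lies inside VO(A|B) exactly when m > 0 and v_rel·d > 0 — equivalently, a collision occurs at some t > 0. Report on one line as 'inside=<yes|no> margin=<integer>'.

d = (-1, 11),  |d|² = 122;  R = 1+6 = 7,  c = 122−7² = 73
v_rel = (8, -9),  |v_rel|² = 145;  v_rel·d = (8)·(-1) + (-9)·(11) = -107
145·t² + 214·t + 73 = 0  ⇒  m = (-107)² − 145·73 = 864
m = 864 > 0,  v_rel·d = -107 < 0  ⇒  outside

inside=no margin=864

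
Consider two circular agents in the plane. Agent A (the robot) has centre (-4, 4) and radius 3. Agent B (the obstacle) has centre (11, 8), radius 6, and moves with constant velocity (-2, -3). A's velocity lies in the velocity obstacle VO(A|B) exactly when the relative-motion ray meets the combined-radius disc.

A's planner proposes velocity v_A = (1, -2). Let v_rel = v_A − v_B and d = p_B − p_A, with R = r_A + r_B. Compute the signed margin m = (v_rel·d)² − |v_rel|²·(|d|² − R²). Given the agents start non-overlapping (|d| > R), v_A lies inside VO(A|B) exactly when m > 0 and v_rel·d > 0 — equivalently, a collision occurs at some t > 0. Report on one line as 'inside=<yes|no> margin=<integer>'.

d = (15, 4),  |d|² = 241;  R = 3+6 = 9,  c = 241−9² = 160
v_rel = (3, 1),  |v_rel|² = 10;  v_rel·d = (3)·(15) + (1)·(4) = 49
10·t² − 98·t + 160 = 0  ⇒  m = 49² − 10·160 = 801
m = 801 > 0,  v_rel·d = 49 > 0  ⇒  inside

inside=yes margin=801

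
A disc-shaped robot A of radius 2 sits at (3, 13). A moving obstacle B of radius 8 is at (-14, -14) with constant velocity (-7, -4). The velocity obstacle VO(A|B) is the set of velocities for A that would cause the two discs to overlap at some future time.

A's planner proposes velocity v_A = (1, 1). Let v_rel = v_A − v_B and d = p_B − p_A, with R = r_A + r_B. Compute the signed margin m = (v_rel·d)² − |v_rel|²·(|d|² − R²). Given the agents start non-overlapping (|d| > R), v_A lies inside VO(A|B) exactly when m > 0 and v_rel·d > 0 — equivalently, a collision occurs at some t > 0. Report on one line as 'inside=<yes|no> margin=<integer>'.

d = (-17, -27),  |d|² = 1018;  R = 2+8 = 10,  c = 1018−10² = 918
v_rel = (8, 5),  |v_rel|² = 89;  v_rel·d = (8)·(-17) + (5)·(-27) = -271
89·t² + 542·t + 918 = 0  ⇒  m = (-271)² − 89·918 = -8261
m = -8261 < 0,  v_rel·d = -271 < 0  ⇒  outside

inside=no margin=-8261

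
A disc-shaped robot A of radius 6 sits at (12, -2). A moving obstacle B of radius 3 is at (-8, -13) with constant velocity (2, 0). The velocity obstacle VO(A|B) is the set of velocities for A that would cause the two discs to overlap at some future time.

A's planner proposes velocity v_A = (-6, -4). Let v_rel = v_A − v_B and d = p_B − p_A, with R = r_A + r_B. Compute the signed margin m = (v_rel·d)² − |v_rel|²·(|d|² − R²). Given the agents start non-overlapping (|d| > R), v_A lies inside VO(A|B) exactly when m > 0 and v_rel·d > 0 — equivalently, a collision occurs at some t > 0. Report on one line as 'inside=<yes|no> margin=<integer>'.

d = (-20, -11),  |d|² = 521;  R = 6+3 = 9,  c = 521−9² = 440
v_rel = (-8, -4),  |v_rel|² = 80;  v_rel·d = (-8)·(-20) + (-4)·(-11) = 204
80·t² − 408·t + 440 = 0  ⇒  m = 204² − 80·440 = 6416
m = 6416 > 0,  v_rel·d = 204 > 0  ⇒  inside

inside=yes margin=6416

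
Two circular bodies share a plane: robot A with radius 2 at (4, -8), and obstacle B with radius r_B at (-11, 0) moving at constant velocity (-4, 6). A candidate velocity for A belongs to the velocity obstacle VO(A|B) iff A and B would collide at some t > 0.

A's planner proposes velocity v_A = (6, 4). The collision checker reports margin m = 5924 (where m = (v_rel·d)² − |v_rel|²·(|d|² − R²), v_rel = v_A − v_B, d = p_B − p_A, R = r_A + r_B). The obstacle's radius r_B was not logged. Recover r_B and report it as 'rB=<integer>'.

m = 5924
d = (-15, 8);  v_rel = (10, -2),  |v_rel|² = 104
v_rel×d = (10)·(8) − (-2)·(-15) = 50
since m = R²·104 − 50²:  R² = (2500 + 5924) / 104 = 81
R = √81 = 9  ⇒  r_B = 9 − 2 = 7

rB=7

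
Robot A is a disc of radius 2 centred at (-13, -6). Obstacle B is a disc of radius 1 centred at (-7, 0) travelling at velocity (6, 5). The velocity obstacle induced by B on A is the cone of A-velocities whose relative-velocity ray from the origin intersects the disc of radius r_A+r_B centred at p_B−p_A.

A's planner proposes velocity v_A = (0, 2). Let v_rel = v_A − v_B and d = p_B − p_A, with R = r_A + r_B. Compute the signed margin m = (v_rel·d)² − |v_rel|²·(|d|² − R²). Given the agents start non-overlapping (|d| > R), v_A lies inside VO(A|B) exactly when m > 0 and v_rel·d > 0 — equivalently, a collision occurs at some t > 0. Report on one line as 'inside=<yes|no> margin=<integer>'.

d = (6, 6),  |d|² = 72;  R = 2+1 = 3,  c = 72−3² = 63
v_rel = (-6, -3),  |v_rel|² = 45;  v_rel·d = (-6)·(6) + (-3)·(6) = -54
45·t² + 108·t + 63 = 0  ⇒  m = (-54)² − 45·63 = 81
m = 81 > 0,  v_rel·d = -54 < 0  ⇒  outside

inside=no margin=81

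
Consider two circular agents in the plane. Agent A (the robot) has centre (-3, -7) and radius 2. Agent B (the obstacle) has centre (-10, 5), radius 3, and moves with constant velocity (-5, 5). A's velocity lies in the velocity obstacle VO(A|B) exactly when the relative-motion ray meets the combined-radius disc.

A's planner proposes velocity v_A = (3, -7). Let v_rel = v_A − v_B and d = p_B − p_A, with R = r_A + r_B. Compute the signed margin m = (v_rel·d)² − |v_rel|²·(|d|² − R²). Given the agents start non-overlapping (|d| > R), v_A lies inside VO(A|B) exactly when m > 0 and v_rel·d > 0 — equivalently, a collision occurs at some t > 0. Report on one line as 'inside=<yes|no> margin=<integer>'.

d = (-7, 12),  |d|² = 193;  R = 2+3 = 5,  c = 193−5² = 168
v_rel = (8, -12),  |v_rel|² = 208;  v_rel·d = (8)·(-7) + (-12)·(12) = -200
208·t² + 400·t + 168 = 0  ⇒  m = (-200)² − 208·168 = 5056
m = 5056 > 0,  v_rel·d = -200 < 0  ⇒  outside

inside=no margin=5056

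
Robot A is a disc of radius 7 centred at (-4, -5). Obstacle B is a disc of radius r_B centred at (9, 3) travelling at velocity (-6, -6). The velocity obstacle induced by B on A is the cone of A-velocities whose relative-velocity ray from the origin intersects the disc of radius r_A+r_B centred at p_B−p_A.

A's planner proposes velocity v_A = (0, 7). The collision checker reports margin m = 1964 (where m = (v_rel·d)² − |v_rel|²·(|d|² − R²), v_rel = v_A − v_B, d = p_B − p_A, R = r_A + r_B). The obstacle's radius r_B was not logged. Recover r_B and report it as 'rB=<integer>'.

m = 1964
d = (13, 8);  v_rel = (6, 13),  |v_rel|² = 205
v_rel×d = (6)·(8) − (13)·(13) = -121
since m = R²·205 − (-121)²:  R² = (14641 + 1964) / 205 = 81
R = √81 = 9  ⇒  r_B = 9 − 7 = 2

rB=2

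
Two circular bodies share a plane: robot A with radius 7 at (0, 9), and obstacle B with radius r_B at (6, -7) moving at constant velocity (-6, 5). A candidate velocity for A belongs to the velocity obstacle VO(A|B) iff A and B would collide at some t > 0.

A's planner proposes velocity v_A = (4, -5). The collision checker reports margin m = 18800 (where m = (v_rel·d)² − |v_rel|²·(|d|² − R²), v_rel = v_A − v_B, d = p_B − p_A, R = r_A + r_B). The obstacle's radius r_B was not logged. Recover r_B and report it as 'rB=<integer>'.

m = 18800
d = (6, -16);  v_rel = (10, -10),  |v_rel|² = 200
v_rel×d = (10)·(-16) − (-10)·(6) = -100
since m = R²·200 − (-100)²:  R² = (10000 + 18800) / 200 = 144
R = √144 = 12  ⇒  r_B = 12 − 7 = 5

rB=5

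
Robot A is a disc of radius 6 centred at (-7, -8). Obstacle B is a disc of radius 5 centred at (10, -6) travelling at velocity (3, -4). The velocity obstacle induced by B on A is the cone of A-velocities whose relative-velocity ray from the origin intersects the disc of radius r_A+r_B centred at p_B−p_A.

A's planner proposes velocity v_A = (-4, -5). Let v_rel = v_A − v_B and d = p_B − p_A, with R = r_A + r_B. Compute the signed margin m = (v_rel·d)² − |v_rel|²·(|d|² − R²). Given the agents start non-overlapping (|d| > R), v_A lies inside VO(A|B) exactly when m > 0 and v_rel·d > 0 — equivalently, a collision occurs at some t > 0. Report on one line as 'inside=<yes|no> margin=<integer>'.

d = (17, 2),  |d|² = 293;  R = 6+5 = 11,  c = 293−11² = 172
v_rel = (-7, -1),  |v_rel|² = 50;  v_rel·d = (-7)·(17) + (-1)·(2) = -121
50·t² + 242·t + 172 = 0  ⇒  m = (-121)² − 50·172 = 6041
m = 6041 > 0,  v_rel·d = -121 < 0  ⇒  outside

inside=no margin=6041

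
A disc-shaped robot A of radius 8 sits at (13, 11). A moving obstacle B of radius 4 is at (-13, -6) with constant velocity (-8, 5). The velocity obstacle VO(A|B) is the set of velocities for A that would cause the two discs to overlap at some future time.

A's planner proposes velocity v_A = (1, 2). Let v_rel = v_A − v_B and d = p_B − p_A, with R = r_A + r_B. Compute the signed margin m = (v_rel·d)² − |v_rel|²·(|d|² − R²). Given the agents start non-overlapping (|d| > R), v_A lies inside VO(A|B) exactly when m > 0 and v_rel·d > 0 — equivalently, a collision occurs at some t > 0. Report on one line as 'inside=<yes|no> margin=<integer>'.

d = (-26, -17),  |d|² = 965;  R = 8+4 = 12,  c = 965−12² = 821
v_rel = (9, -3),  |v_rel|² = 90;  v_rel·d = (9)·(-26) + (-3)·(-17) = -183
90·t² + 366·t + 821 = 0  ⇒  m = (-183)² − 90·821 = -40401
m = -40401 < 0,  v_rel·d = -183 < 0  ⇒  outside

inside=no margin=-40401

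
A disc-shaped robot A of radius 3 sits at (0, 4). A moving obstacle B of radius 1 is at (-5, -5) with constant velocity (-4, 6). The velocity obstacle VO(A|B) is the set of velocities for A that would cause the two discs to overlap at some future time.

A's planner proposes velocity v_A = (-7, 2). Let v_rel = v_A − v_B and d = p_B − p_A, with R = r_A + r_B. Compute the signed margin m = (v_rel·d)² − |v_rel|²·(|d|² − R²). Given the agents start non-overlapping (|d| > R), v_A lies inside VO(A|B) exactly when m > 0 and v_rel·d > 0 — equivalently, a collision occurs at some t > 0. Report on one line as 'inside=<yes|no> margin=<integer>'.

d = (-5, -9),  |d|² = 106;  R = 3+1 = 4,  c = 106−4² = 90
v_rel = (-3, -4),  |v_rel|² = 25;  v_rel·d = (-3)·(-5) + (-4)·(-9) = 51
25·t² − 102·t + 90 = 0  ⇒  m = 51² − 25·90 = 351
m = 351 > 0,  v_rel·d = 51 > 0  ⇒  inside

inside=yes margin=351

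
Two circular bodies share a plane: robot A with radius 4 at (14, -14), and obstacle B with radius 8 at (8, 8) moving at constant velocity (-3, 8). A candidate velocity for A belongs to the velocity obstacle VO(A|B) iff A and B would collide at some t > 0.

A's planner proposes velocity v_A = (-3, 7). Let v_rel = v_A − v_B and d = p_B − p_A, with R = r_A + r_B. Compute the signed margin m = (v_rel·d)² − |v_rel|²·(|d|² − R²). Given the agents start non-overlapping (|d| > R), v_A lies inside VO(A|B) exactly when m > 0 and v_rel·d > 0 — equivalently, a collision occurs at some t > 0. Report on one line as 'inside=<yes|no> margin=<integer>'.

d = (-6, 22),  |d|² = 520;  R = 4+8 = 12,  c = 520−12² = 376
v_rel = (0, -1),  |v_rel|² = 1;  v_rel·d = (0)·(-6) + (-1)·(22) = -22
1·t² + 44·t + 376 = 0  ⇒  m = (-22)² − 1·376 = 108
m = 108 > 0,  v_rel·d = -22 < 0  ⇒  outside

inside=no margin=108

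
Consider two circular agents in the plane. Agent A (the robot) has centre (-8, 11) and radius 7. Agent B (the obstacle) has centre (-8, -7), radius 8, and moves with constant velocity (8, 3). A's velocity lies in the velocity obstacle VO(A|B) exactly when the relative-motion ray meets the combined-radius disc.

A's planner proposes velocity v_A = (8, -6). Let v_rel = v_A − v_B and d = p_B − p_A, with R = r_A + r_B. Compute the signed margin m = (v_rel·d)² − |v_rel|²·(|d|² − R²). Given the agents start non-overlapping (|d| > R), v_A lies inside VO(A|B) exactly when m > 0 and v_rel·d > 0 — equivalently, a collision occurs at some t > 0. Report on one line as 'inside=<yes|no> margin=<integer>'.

d = (0, -18),  |d|² = 324;  R = 7+8 = 15,  c = 324−15² = 99
v_rel = (0, -9),  |v_rel|² = 81;  v_rel·d = (0)·(0) + (-9)·(-18) = 162
81·t² − 324·t + 99 = 0  ⇒  m = 162² − 81·99 = 18225
m = 18225 > 0,  v_rel·d = 162 > 0  ⇒  inside

inside=yes margin=18225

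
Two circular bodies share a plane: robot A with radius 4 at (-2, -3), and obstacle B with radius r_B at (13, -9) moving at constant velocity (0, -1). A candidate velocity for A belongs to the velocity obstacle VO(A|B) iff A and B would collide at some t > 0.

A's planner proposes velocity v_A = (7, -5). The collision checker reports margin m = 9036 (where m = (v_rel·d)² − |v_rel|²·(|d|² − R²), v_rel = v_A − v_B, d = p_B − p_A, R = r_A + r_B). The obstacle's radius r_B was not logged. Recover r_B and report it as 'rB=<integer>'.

m = 9036
d = (15, -6);  v_rel = (7, -4),  |v_rel|² = 65
v_rel×d = (7)·(-6) − (-4)·(15) = 18
since m = R²·65 − 18²:  R² = (324 + 9036) / 65 = 144
R = √144 = 12  ⇒  r_B = 12 − 4 = 8

rB=8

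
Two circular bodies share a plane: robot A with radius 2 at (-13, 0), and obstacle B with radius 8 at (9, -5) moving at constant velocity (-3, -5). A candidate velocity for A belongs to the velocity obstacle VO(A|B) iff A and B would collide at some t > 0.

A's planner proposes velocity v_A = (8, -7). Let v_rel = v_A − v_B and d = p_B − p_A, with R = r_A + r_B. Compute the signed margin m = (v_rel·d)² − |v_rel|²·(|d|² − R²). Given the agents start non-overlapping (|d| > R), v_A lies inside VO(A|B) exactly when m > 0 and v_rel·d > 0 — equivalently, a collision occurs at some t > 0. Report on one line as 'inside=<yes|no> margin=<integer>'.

d = (22, -5),  |d|² = 509;  R = 2+8 = 10,  c = 509−10² = 409
v_rel = (11, -2),  |v_rel|² = 125;  v_rel·d = (11)·(22) + (-2)·(-5) = 252
125·t² − 504·t + 409 = 0  ⇒  m = 252² − 125·409 = 12379
m = 12379 > 0,  v_rel·d = 252 > 0  ⇒  inside

inside=yes margin=12379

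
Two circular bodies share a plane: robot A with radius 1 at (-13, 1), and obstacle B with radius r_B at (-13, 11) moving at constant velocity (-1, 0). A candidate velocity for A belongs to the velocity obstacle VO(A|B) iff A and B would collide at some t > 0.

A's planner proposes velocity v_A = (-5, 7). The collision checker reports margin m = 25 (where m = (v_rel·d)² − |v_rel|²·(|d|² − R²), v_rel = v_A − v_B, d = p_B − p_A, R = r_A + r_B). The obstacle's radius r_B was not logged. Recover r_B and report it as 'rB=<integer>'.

m = 25
d = (0, 10);  v_rel = (-4, 7),  |v_rel|² = 65
v_rel×d = (-4)·(10) − (7)·(0) = -40
since m = R²·65 − (-40)²:  R² = (1600 + 25) / 65 = 25
R = √25 = 5  ⇒  r_B = 5 − 1 = 4

rB=4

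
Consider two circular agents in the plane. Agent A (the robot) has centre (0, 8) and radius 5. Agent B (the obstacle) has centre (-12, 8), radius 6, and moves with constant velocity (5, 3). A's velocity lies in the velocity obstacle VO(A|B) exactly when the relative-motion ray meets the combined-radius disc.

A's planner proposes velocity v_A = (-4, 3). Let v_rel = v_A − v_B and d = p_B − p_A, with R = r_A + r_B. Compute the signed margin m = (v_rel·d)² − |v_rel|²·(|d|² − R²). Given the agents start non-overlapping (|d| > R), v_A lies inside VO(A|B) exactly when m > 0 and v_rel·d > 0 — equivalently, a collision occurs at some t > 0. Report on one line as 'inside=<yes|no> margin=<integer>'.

d = (-12, 0),  |d|² = 144;  R = 5+6 = 11,  c = 144−11² = 23
v_rel = (-9, 0),  |v_rel|² = 81;  v_rel·d = (-9)·(-12) + (0)·(0) = 108
81·t² − 216·t + 23 = 0  ⇒  m = 108² − 81·23 = 9801
m = 9801 > 0,  v_rel·d = 108 > 0  ⇒  inside

inside=yes margin=9801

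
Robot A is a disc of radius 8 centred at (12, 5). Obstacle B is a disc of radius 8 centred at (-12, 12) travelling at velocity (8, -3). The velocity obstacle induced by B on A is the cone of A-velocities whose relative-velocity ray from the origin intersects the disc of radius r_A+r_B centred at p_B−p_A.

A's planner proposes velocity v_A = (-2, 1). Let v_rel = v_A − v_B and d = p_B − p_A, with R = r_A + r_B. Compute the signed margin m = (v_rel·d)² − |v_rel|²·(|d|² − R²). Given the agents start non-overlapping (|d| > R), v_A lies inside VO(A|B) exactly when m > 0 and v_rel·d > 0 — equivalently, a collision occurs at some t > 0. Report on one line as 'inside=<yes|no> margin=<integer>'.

d = (-24, 7),  |d|² = 625;  R = 8+8 = 16,  c = 625−16² = 369
v_rel = (-10, 4),  |v_rel|² = 116;  v_rel·d = (-10)·(-24) + (4)·(7) = 268
116·t² − 536·t + 369 = 0  ⇒  m = 268² − 116·369 = 29020
m = 29020 > 0,  v_rel·d = 268 > 0  ⇒  inside

inside=yes margin=29020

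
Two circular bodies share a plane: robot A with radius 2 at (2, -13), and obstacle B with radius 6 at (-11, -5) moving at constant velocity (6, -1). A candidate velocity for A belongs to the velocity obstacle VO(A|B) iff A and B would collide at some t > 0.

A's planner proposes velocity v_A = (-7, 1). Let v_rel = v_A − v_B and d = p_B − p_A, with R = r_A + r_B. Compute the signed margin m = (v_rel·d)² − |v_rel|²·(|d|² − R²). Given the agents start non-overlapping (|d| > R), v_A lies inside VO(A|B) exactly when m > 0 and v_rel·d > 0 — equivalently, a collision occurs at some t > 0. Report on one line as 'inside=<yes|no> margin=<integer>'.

d = (-13, 8),  |d|² = 233;  R = 2+6 = 8,  c = 233−8² = 169
v_rel = (-13, 2),  |v_rel|² = 173;  v_rel·d = (-13)·(-13) + (2)·(8) = 185
173·t² − 370·t + 169 = 0  ⇒  m = 185² − 173·169 = 4988
m = 4988 > 0,  v_rel·d = 185 > 0  ⇒  inside

inside=yes margin=4988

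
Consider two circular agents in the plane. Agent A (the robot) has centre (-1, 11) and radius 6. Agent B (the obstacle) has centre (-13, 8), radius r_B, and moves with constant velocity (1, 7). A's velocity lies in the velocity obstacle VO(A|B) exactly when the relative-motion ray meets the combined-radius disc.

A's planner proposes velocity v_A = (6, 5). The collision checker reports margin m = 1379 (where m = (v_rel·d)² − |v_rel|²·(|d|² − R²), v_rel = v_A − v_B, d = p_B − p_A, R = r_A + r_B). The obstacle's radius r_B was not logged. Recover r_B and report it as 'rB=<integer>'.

m = 1379
d = (-12, -3);  v_rel = (5, -2),  |v_rel|² = 29
v_rel×d = (5)·(-3) − (-2)·(-12) = -39
since m = R²·29 − (-39)²:  R² = (1521 + 1379) / 29 = 100
R = √100 = 10  ⇒  r_B = 10 − 6 = 4

rB=4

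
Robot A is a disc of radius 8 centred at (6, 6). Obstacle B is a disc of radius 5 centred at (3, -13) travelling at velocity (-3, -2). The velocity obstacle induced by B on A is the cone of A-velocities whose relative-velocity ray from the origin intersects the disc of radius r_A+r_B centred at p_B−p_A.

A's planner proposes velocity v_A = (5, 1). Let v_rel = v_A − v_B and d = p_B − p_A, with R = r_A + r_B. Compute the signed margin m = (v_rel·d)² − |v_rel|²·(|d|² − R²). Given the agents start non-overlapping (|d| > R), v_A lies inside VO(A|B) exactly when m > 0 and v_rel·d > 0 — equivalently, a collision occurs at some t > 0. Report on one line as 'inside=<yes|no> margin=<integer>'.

d = (-3, -19),  |d|² = 370;  R = 8+5 = 13,  c = 370−13² = 201
v_rel = (8, 3),  |v_rel|² = 73;  v_rel·d = (8)·(-3) + (3)·(-19) = -81
73·t² + 162·t + 201 = 0  ⇒  m = (-81)² − 73·201 = -8112
m = -8112 < 0,  v_rel·d = -81 < 0  ⇒  outside

inside=no margin=-8112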